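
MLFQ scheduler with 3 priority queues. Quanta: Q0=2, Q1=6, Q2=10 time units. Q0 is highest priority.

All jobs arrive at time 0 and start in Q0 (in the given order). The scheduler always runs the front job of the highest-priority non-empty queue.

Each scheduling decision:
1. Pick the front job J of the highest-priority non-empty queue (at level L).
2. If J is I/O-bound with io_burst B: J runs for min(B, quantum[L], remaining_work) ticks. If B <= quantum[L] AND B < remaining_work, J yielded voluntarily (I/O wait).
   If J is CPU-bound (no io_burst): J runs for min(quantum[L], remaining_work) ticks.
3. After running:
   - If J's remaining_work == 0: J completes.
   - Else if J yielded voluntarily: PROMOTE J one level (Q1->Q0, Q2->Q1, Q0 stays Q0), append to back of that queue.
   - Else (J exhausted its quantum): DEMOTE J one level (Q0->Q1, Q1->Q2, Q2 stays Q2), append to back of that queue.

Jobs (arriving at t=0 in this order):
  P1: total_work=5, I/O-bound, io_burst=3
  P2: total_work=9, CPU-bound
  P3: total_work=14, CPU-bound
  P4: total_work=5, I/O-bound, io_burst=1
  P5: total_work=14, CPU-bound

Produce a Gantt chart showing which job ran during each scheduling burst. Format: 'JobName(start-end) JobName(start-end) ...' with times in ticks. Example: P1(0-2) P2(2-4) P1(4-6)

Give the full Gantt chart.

Answer: P1(0-2) P2(2-4) P3(4-6) P4(6-7) P5(7-9) P4(9-10) P4(10-11) P4(11-12) P4(12-13) P1(13-16) P2(16-22) P3(22-28) P5(28-34) P2(34-35) P3(35-41) P5(41-47)

Derivation:
t=0-2: P1@Q0 runs 2, rem=3, quantum used, demote→Q1. Q0=[P2,P3,P4,P5] Q1=[P1] Q2=[]
t=2-4: P2@Q0 runs 2, rem=7, quantum used, demote→Q1. Q0=[P3,P4,P5] Q1=[P1,P2] Q2=[]
t=4-6: P3@Q0 runs 2, rem=12, quantum used, demote→Q1. Q0=[P4,P5] Q1=[P1,P2,P3] Q2=[]
t=6-7: P4@Q0 runs 1, rem=4, I/O yield, promote→Q0. Q0=[P5,P4] Q1=[P1,P2,P3] Q2=[]
t=7-9: P5@Q0 runs 2, rem=12, quantum used, demote→Q1. Q0=[P4] Q1=[P1,P2,P3,P5] Q2=[]
t=9-10: P4@Q0 runs 1, rem=3, I/O yield, promote→Q0. Q0=[P4] Q1=[P1,P2,P3,P5] Q2=[]
t=10-11: P4@Q0 runs 1, rem=2, I/O yield, promote→Q0. Q0=[P4] Q1=[P1,P2,P3,P5] Q2=[]
t=11-12: P4@Q0 runs 1, rem=1, I/O yield, promote→Q0. Q0=[P4] Q1=[P1,P2,P3,P5] Q2=[]
t=12-13: P4@Q0 runs 1, rem=0, completes. Q0=[] Q1=[P1,P2,P3,P5] Q2=[]
t=13-16: P1@Q1 runs 3, rem=0, completes. Q0=[] Q1=[P2,P3,P5] Q2=[]
t=16-22: P2@Q1 runs 6, rem=1, quantum used, demote→Q2. Q0=[] Q1=[P3,P5] Q2=[P2]
t=22-28: P3@Q1 runs 6, rem=6, quantum used, demote→Q2. Q0=[] Q1=[P5] Q2=[P2,P3]
t=28-34: P5@Q1 runs 6, rem=6, quantum used, demote→Q2. Q0=[] Q1=[] Q2=[P2,P3,P5]
t=34-35: P2@Q2 runs 1, rem=0, completes. Q0=[] Q1=[] Q2=[P3,P5]
t=35-41: P3@Q2 runs 6, rem=0, completes. Q0=[] Q1=[] Q2=[P5]
t=41-47: P5@Q2 runs 6, rem=0, completes. Q0=[] Q1=[] Q2=[]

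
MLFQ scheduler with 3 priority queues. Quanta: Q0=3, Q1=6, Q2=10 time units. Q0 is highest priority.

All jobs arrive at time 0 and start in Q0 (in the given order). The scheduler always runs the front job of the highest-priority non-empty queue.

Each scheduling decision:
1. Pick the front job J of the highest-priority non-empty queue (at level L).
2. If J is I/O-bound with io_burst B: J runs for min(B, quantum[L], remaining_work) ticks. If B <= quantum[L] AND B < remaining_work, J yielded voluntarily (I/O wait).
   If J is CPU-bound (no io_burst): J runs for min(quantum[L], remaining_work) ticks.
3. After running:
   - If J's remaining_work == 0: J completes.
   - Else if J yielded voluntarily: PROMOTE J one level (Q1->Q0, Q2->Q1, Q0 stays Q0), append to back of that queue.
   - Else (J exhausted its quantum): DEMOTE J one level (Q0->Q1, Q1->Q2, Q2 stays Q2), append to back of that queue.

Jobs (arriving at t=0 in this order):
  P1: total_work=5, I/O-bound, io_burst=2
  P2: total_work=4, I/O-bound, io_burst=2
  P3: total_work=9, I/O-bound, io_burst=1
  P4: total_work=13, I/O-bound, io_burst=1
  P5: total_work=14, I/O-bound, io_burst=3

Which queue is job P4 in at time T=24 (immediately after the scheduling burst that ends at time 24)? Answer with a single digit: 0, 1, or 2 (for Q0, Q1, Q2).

Answer: 0

Derivation:
t=0-2: P1@Q0 runs 2, rem=3, I/O yield, promote→Q0. Q0=[P2,P3,P4,P5,P1] Q1=[] Q2=[]
t=2-4: P2@Q0 runs 2, rem=2, I/O yield, promote→Q0. Q0=[P3,P4,P5,P1,P2] Q1=[] Q2=[]
t=4-5: P3@Q0 runs 1, rem=8, I/O yield, promote→Q0. Q0=[P4,P5,P1,P2,P3] Q1=[] Q2=[]
t=5-6: P4@Q0 runs 1, rem=12, I/O yield, promote→Q0. Q0=[P5,P1,P2,P3,P4] Q1=[] Q2=[]
t=6-9: P5@Q0 runs 3, rem=11, I/O yield, promote→Q0. Q0=[P1,P2,P3,P4,P5] Q1=[] Q2=[]
t=9-11: P1@Q0 runs 2, rem=1, I/O yield, promote→Q0. Q0=[P2,P3,P4,P5,P1] Q1=[] Q2=[]
t=11-13: P2@Q0 runs 2, rem=0, completes. Q0=[P3,P4,P5,P1] Q1=[] Q2=[]
t=13-14: P3@Q0 runs 1, rem=7, I/O yield, promote→Q0. Q0=[P4,P5,P1,P3] Q1=[] Q2=[]
t=14-15: P4@Q0 runs 1, rem=11, I/O yield, promote→Q0. Q0=[P5,P1,P3,P4] Q1=[] Q2=[]
t=15-18: P5@Q0 runs 3, rem=8, I/O yield, promote→Q0. Q0=[P1,P3,P4,P5] Q1=[] Q2=[]
t=18-19: P1@Q0 runs 1, rem=0, completes. Q0=[P3,P4,P5] Q1=[] Q2=[]
t=19-20: P3@Q0 runs 1, rem=6, I/O yield, promote→Q0. Q0=[P4,P5,P3] Q1=[] Q2=[]
t=20-21: P4@Q0 runs 1, rem=10, I/O yield, promote→Q0. Q0=[P5,P3,P4] Q1=[] Q2=[]
t=21-24: P5@Q0 runs 3, rem=5, I/O yield, promote→Q0. Q0=[P3,P4,P5] Q1=[] Q2=[]
t=24-25: P3@Q0 runs 1, rem=5, I/O yield, promote→Q0. Q0=[P4,P5,P3] Q1=[] Q2=[]
t=25-26: P4@Q0 runs 1, rem=9, I/O yield, promote→Q0. Q0=[P5,P3,P4] Q1=[] Q2=[]
t=26-29: P5@Q0 runs 3, rem=2, I/O yield, promote→Q0. Q0=[P3,P4,P5] Q1=[] Q2=[]
t=29-30: P3@Q0 runs 1, rem=4, I/O yield, promote→Q0. Q0=[P4,P5,P3] Q1=[] Q2=[]
t=30-31: P4@Q0 runs 1, rem=8, I/O yield, promote→Q0. Q0=[P5,P3,P4] Q1=[] Q2=[]
t=31-33: P5@Q0 runs 2, rem=0, completes. Q0=[P3,P4] Q1=[] Q2=[]
t=33-34: P3@Q0 runs 1, rem=3, I/O yield, promote→Q0. Q0=[P4,P3] Q1=[] Q2=[]
t=34-35: P4@Q0 runs 1, rem=7, I/O yield, promote→Q0. Q0=[P3,P4] Q1=[] Q2=[]
t=35-36: P3@Q0 runs 1, rem=2, I/O yield, promote→Q0. Q0=[P4,P3] Q1=[] Q2=[]
t=36-37: P4@Q0 runs 1, rem=6, I/O yield, promote→Q0. Q0=[P3,P4] Q1=[] Q2=[]
t=37-38: P3@Q0 runs 1, rem=1, I/O yield, promote→Q0. Q0=[P4,P3] Q1=[] Q2=[]
t=38-39: P4@Q0 runs 1, rem=5, I/O yield, promote→Q0. Q0=[P3,P4] Q1=[] Q2=[]
t=39-40: P3@Q0 runs 1, rem=0, completes. Q0=[P4] Q1=[] Q2=[]
t=40-41: P4@Q0 runs 1, rem=4, I/O yield, promote→Q0. Q0=[P4] Q1=[] Q2=[]
t=41-42: P4@Q0 runs 1, rem=3, I/O yield, promote→Q0. Q0=[P4] Q1=[] Q2=[]
t=42-43: P4@Q0 runs 1, rem=2, I/O yield, promote→Q0. Q0=[P4] Q1=[] Q2=[]
t=43-44: P4@Q0 runs 1, rem=1, I/O yield, promote→Q0. Q0=[P4] Q1=[] Q2=[]
t=44-45: P4@Q0 runs 1, rem=0, completes. Q0=[] Q1=[] Q2=[]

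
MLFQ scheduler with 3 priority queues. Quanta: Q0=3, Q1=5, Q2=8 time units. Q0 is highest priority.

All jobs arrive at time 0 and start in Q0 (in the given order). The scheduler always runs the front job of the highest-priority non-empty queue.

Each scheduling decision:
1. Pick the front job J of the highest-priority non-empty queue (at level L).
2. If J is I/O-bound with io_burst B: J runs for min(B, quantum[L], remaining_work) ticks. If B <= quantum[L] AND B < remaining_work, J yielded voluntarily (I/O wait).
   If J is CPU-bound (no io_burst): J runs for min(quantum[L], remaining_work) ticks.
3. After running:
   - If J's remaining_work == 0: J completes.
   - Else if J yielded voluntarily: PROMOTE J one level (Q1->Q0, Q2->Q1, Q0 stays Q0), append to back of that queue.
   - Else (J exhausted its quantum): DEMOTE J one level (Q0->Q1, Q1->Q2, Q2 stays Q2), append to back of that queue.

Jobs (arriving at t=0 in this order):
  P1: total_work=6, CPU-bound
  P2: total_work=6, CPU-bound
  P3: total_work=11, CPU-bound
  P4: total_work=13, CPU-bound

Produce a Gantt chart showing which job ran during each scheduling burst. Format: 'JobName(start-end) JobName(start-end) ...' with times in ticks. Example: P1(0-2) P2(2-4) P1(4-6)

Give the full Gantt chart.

Answer: P1(0-3) P2(3-6) P3(6-9) P4(9-12) P1(12-15) P2(15-18) P3(18-23) P4(23-28) P3(28-31) P4(31-36)

Derivation:
t=0-3: P1@Q0 runs 3, rem=3, quantum used, demote→Q1. Q0=[P2,P3,P4] Q1=[P1] Q2=[]
t=3-6: P2@Q0 runs 3, rem=3, quantum used, demote→Q1. Q0=[P3,P4] Q1=[P1,P2] Q2=[]
t=6-9: P3@Q0 runs 3, rem=8, quantum used, demote→Q1. Q0=[P4] Q1=[P1,P2,P3] Q2=[]
t=9-12: P4@Q0 runs 3, rem=10, quantum used, demote→Q1. Q0=[] Q1=[P1,P2,P3,P4] Q2=[]
t=12-15: P1@Q1 runs 3, rem=0, completes. Q0=[] Q1=[P2,P3,P4] Q2=[]
t=15-18: P2@Q1 runs 3, rem=0, completes. Q0=[] Q1=[P3,P4] Q2=[]
t=18-23: P3@Q1 runs 5, rem=3, quantum used, demote→Q2. Q0=[] Q1=[P4] Q2=[P3]
t=23-28: P4@Q1 runs 5, rem=5, quantum used, demote→Q2. Q0=[] Q1=[] Q2=[P3,P4]
t=28-31: P3@Q2 runs 3, rem=0, completes. Q0=[] Q1=[] Q2=[P4]
t=31-36: P4@Q2 runs 5, rem=0, completes. Q0=[] Q1=[] Q2=[]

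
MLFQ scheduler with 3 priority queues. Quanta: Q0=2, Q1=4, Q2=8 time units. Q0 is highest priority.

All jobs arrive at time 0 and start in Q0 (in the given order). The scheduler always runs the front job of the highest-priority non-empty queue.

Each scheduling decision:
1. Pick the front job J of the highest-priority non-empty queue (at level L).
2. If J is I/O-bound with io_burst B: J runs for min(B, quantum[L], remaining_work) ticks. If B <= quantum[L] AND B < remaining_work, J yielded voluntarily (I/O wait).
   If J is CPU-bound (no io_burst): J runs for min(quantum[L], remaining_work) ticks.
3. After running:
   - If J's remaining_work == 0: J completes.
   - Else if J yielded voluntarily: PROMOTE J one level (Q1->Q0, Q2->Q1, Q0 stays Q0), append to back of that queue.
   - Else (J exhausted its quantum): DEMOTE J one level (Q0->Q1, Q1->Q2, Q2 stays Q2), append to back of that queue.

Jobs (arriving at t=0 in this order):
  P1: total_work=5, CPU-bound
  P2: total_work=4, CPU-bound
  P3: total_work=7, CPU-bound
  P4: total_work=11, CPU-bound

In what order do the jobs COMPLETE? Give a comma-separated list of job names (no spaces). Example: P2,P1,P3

Answer: P1,P2,P3,P4

Derivation:
t=0-2: P1@Q0 runs 2, rem=3, quantum used, demote→Q1. Q0=[P2,P3,P4] Q1=[P1] Q2=[]
t=2-4: P2@Q0 runs 2, rem=2, quantum used, demote→Q1. Q0=[P3,P4] Q1=[P1,P2] Q2=[]
t=4-6: P3@Q0 runs 2, rem=5, quantum used, demote→Q1. Q0=[P4] Q1=[P1,P2,P3] Q2=[]
t=6-8: P4@Q0 runs 2, rem=9, quantum used, demote→Q1. Q0=[] Q1=[P1,P2,P3,P4] Q2=[]
t=8-11: P1@Q1 runs 3, rem=0, completes. Q0=[] Q1=[P2,P3,P4] Q2=[]
t=11-13: P2@Q1 runs 2, rem=0, completes. Q0=[] Q1=[P3,P4] Q2=[]
t=13-17: P3@Q1 runs 4, rem=1, quantum used, demote→Q2. Q0=[] Q1=[P4] Q2=[P3]
t=17-21: P4@Q1 runs 4, rem=5, quantum used, demote→Q2. Q0=[] Q1=[] Q2=[P3,P4]
t=21-22: P3@Q2 runs 1, rem=0, completes. Q0=[] Q1=[] Q2=[P4]
t=22-27: P4@Q2 runs 5, rem=0, completes. Q0=[] Q1=[] Q2=[]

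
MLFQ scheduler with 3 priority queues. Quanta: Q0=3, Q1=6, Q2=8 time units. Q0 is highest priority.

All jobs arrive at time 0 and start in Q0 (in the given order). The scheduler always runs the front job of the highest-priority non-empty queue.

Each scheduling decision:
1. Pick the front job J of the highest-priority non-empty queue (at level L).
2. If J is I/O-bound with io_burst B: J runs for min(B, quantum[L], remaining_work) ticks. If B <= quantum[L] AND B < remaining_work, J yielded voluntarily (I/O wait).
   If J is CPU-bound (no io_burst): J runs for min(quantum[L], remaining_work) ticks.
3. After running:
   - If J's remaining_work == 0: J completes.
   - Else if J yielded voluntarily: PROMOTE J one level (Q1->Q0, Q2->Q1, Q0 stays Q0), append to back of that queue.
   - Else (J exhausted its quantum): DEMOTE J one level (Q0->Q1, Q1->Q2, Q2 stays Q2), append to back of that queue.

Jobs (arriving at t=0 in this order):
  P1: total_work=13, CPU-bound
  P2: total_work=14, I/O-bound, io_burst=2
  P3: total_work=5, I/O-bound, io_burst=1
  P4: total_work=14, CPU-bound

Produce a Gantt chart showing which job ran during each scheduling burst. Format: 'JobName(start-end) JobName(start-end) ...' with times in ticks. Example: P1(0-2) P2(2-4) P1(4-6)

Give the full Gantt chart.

t=0-3: P1@Q0 runs 3, rem=10, quantum used, demote→Q1. Q0=[P2,P3,P4] Q1=[P1] Q2=[]
t=3-5: P2@Q0 runs 2, rem=12, I/O yield, promote→Q0. Q0=[P3,P4,P2] Q1=[P1] Q2=[]
t=5-6: P3@Q0 runs 1, rem=4, I/O yield, promote→Q0. Q0=[P4,P2,P3] Q1=[P1] Q2=[]
t=6-9: P4@Q0 runs 3, rem=11, quantum used, demote→Q1. Q0=[P2,P3] Q1=[P1,P4] Q2=[]
t=9-11: P2@Q0 runs 2, rem=10, I/O yield, promote→Q0. Q0=[P3,P2] Q1=[P1,P4] Q2=[]
t=11-12: P3@Q0 runs 1, rem=3, I/O yield, promote→Q0. Q0=[P2,P3] Q1=[P1,P4] Q2=[]
t=12-14: P2@Q0 runs 2, rem=8, I/O yield, promote→Q0. Q0=[P3,P2] Q1=[P1,P4] Q2=[]
t=14-15: P3@Q0 runs 1, rem=2, I/O yield, promote→Q0. Q0=[P2,P3] Q1=[P1,P4] Q2=[]
t=15-17: P2@Q0 runs 2, rem=6, I/O yield, promote→Q0. Q0=[P3,P2] Q1=[P1,P4] Q2=[]
t=17-18: P3@Q0 runs 1, rem=1, I/O yield, promote→Q0. Q0=[P2,P3] Q1=[P1,P4] Q2=[]
t=18-20: P2@Q0 runs 2, rem=4, I/O yield, promote→Q0. Q0=[P3,P2] Q1=[P1,P4] Q2=[]
t=20-21: P3@Q0 runs 1, rem=0, completes. Q0=[P2] Q1=[P1,P4] Q2=[]
t=21-23: P2@Q0 runs 2, rem=2, I/O yield, promote→Q0. Q0=[P2] Q1=[P1,P4] Q2=[]
t=23-25: P2@Q0 runs 2, rem=0, completes. Q0=[] Q1=[P1,P4] Q2=[]
t=25-31: P1@Q1 runs 6, rem=4, quantum used, demote→Q2. Q0=[] Q1=[P4] Q2=[P1]
t=31-37: P4@Q1 runs 6, rem=5, quantum used, demote→Q2. Q0=[] Q1=[] Q2=[P1,P4]
t=37-41: P1@Q2 runs 4, rem=0, completes. Q0=[] Q1=[] Q2=[P4]
t=41-46: P4@Q2 runs 5, rem=0, completes. Q0=[] Q1=[] Q2=[]

Answer: P1(0-3) P2(3-5) P3(5-6) P4(6-9) P2(9-11) P3(11-12) P2(12-14) P3(14-15) P2(15-17) P3(17-18) P2(18-20) P3(20-21) P2(21-23) P2(23-25) P1(25-31) P4(31-37) P1(37-41) P4(41-46)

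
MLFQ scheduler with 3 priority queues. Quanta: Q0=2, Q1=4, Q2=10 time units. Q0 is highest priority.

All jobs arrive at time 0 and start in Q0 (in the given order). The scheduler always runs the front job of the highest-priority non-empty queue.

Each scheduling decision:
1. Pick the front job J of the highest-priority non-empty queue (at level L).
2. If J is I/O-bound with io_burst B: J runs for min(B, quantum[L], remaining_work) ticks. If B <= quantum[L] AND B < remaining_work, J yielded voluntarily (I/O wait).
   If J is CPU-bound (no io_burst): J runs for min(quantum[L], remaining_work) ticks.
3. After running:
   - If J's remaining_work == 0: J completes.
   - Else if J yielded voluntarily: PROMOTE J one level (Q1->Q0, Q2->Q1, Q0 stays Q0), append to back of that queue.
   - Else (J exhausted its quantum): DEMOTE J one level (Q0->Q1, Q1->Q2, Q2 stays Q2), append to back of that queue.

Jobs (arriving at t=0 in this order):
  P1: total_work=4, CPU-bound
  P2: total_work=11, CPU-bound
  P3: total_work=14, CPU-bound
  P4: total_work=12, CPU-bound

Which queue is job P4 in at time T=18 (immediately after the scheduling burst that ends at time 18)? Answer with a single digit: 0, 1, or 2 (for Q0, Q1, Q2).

t=0-2: P1@Q0 runs 2, rem=2, quantum used, demote→Q1. Q0=[P2,P3,P4] Q1=[P1] Q2=[]
t=2-4: P2@Q0 runs 2, rem=9, quantum used, demote→Q1. Q0=[P3,P4] Q1=[P1,P2] Q2=[]
t=4-6: P3@Q0 runs 2, rem=12, quantum used, demote→Q1. Q0=[P4] Q1=[P1,P2,P3] Q2=[]
t=6-8: P4@Q0 runs 2, rem=10, quantum used, demote→Q1. Q0=[] Q1=[P1,P2,P3,P4] Q2=[]
t=8-10: P1@Q1 runs 2, rem=0, completes. Q0=[] Q1=[P2,P3,P4] Q2=[]
t=10-14: P2@Q1 runs 4, rem=5, quantum used, demote→Q2. Q0=[] Q1=[P3,P4] Q2=[P2]
t=14-18: P3@Q1 runs 4, rem=8, quantum used, demote→Q2. Q0=[] Q1=[P4] Q2=[P2,P3]
t=18-22: P4@Q1 runs 4, rem=6, quantum used, demote→Q2. Q0=[] Q1=[] Q2=[P2,P3,P4]
t=22-27: P2@Q2 runs 5, rem=0, completes. Q0=[] Q1=[] Q2=[P3,P4]
t=27-35: P3@Q2 runs 8, rem=0, completes. Q0=[] Q1=[] Q2=[P4]
t=35-41: P4@Q2 runs 6, rem=0, completes. Q0=[] Q1=[] Q2=[]

Answer: 1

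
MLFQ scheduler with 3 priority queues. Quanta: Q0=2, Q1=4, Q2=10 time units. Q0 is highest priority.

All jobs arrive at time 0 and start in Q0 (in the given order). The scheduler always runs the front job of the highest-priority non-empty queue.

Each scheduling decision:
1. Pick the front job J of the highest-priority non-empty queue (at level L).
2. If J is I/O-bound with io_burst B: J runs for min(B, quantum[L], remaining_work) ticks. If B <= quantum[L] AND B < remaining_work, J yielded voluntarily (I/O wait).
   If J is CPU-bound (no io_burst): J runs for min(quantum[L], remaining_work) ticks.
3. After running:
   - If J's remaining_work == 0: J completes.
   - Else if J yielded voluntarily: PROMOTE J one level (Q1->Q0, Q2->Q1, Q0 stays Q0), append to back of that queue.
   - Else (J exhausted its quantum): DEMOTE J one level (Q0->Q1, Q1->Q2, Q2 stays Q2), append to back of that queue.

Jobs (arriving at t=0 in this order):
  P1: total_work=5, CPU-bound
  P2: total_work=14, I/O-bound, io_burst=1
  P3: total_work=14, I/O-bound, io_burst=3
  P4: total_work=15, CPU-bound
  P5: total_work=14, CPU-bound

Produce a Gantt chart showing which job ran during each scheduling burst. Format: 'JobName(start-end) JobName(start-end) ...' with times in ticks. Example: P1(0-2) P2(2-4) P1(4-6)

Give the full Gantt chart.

t=0-2: P1@Q0 runs 2, rem=3, quantum used, demote→Q1. Q0=[P2,P3,P4,P5] Q1=[P1] Q2=[]
t=2-3: P2@Q0 runs 1, rem=13, I/O yield, promote→Q0. Q0=[P3,P4,P5,P2] Q1=[P1] Q2=[]
t=3-5: P3@Q0 runs 2, rem=12, quantum used, demote→Q1. Q0=[P4,P5,P2] Q1=[P1,P3] Q2=[]
t=5-7: P4@Q0 runs 2, rem=13, quantum used, demote→Q1. Q0=[P5,P2] Q1=[P1,P3,P4] Q2=[]
t=7-9: P5@Q0 runs 2, rem=12, quantum used, demote→Q1. Q0=[P2] Q1=[P1,P3,P4,P5] Q2=[]
t=9-10: P2@Q0 runs 1, rem=12, I/O yield, promote→Q0. Q0=[P2] Q1=[P1,P3,P4,P5] Q2=[]
t=10-11: P2@Q0 runs 1, rem=11, I/O yield, promote→Q0. Q0=[P2] Q1=[P1,P3,P4,P5] Q2=[]
t=11-12: P2@Q0 runs 1, rem=10, I/O yield, promote→Q0. Q0=[P2] Q1=[P1,P3,P4,P5] Q2=[]
t=12-13: P2@Q0 runs 1, rem=9, I/O yield, promote→Q0. Q0=[P2] Q1=[P1,P3,P4,P5] Q2=[]
t=13-14: P2@Q0 runs 1, rem=8, I/O yield, promote→Q0. Q0=[P2] Q1=[P1,P3,P4,P5] Q2=[]
t=14-15: P2@Q0 runs 1, rem=7, I/O yield, promote→Q0. Q0=[P2] Q1=[P1,P3,P4,P5] Q2=[]
t=15-16: P2@Q0 runs 1, rem=6, I/O yield, promote→Q0. Q0=[P2] Q1=[P1,P3,P4,P5] Q2=[]
t=16-17: P2@Q0 runs 1, rem=5, I/O yield, promote→Q0. Q0=[P2] Q1=[P1,P3,P4,P5] Q2=[]
t=17-18: P2@Q0 runs 1, rem=4, I/O yield, promote→Q0. Q0=[P2] Q1=[P1,P3,P4,P5] Q2=[]
t=18-19: P2@Q0 runs 1, rem=3, I/O yield, promote→Q0. Q0=[P2] Q1=[P1,P3,P4,P5] Q2=[]
t=19-20: P2@Q0 runs 1, rem=2, I/O yield, promote→Q0. Q0=[P2] Q1=[P1,P3,P4,P5] Q2=[]
t=20-21: P2@Q0 runs 1, rem=1, I/O yield, promote→Q0. Q0=[P2] Q1=[P1,P3,P4,P5] Q2=[]
t=21-22: P2@Q0 runs 1, rem=0, completes. Q0=[] Q1=[P1,P3,P4,P5] Q2=[]
t=22-25: P1@Q1 runs 3, rem=0, completes. Q0=[] Q1=[P3,P4,P5] Q2=[]
t=25-28: P3@Q1 runs 3, rem=9, I/O yield, promote→Q0. Q0=[P3] Q1=[P4,P5] Q2=[]
t=28-30: P3@Q0 runs 2, rem=7, quantum used, demote→Q1. Q0=[] Q1=[P4,P5,P3] Q2=[]
t=30-34: P4@Q1 runs 4, rem=9, quantum used, demote→Q2. Q0=[] Q1=[P5,P3] Q2=[P4]
t=34-38: P5@Q1 runs 4, rem=8, quantum used, demote→Q2. Q0=[] Q1=[P3] Q2=[P4,P5]
t=38-41: P3@Q1 runs 3, rem=4, I/O yield, promote→Q0. Q0=[P3] Q1=[] Q2=[P4,P5]
t=41-43: P3@Q0 runs 2, rem=2, quantum used, demote→Q1. Q0=[] Q1=[P3] Q2=[P4,P5]
t=43-45: P3@Q1 runs 2, rem=0, completes. Q0=[] Q1=[] Q2=[P4,P5]
t=45-54: P4@Q2 runs 9, rem=0, completes. Q0=[] Q1=[] Q2=[P5]
t=54-62: P5@Q2 runs 8, rem=0, completes. Q0=[] Q1=[] Q2=[]

Answer: P1(0-2) P2(2-3) P3(3-5) P4(5-7) P5(7-9) P2(9-10) P2(10-11) P2(11-12) P2(12-13) P2(13-14) P2(14-15) P2(15-16) P2(16-17) P2(17-18) P2(18-19) P2(19-20) P2(20-21) P2(21-22) P1(22-25) P3(25-28) P3(28-30) P4(30-34) P5(34-38) P3(38-41) P3(41-43) P3(43-45) P4(45-54) P5(54-62)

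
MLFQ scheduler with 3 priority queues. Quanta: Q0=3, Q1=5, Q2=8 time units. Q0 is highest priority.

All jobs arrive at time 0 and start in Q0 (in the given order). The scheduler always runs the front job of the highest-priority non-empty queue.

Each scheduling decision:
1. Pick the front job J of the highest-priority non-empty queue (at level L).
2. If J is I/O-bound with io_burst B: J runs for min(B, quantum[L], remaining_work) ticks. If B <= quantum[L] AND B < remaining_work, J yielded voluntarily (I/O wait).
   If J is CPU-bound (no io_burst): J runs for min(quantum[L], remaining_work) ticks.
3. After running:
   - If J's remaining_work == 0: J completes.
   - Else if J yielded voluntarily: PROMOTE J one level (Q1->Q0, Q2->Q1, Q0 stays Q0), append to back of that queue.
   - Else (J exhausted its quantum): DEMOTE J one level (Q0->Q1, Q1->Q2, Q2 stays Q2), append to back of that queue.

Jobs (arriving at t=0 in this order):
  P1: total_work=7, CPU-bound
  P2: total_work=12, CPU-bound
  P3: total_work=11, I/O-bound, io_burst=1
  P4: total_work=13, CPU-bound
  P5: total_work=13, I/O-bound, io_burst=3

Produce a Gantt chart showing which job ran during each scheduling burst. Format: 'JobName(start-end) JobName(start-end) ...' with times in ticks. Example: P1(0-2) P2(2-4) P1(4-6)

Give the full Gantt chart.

Answer: P1(0-3) P2(3-6) P3(6-7) P4(7-10) P5(10-13) P3(13-14) P5(14-17) P3(17-18) P5(18-21) P3(21-22) P5(22-25) P3(25-26) P5(26-27) P3(27-28) P3(28-29) P3(29-30) P3(30-31) P3(31-32) P3(32-33) P1(33-37) P2(37-42) P4(42-47) P2(47-51) P4(51-56)

Derivation:
t=0-3: P1@Q0 runs 3, rem=4, quantum used, demote→Q1. Q0=[P2,P3,P4,P5] Q1=[P1] Q2=[]
t=3-6: P2@Q0 runs 3, rem=9, quantum used, demote→Q1. Q0=[P3,P4,P5] Q1=[P1,P2] Q2=[]
t=6-7: P3@Q0 runs 1, rem=10, I/O yield, promote→Q0. Q0=[P4,P5,P3] Q1=[P1,P2] Q2=[]
t=7-10: P4@Q0 runs 3, rem=10, quantum used, demote→Q1. Q0=[P5,P3] Q1=[P1,P2,P4] Q2=[]
t=10-13: P5@Q0 runs 3, rem=10, I/O yield, promote→Q0. Q0=[P3,P5] Q1=[P1,P2,P4] Q2=[]
t=13-14: P3@Q0 runs 1, rem=9, I/O yield, promote→Q0. Q0=[P5,P3] Q1=[P1,P2,P4] Q2=[]
t=14-17: P5@Q0 runs 3, rem=7, I/O yield, promote→Q0. Q0=[P3,P5] Q1=[P1,P2,P4] Q2=[]
t=17-18: P3@Q0 runs 1, rem=8, I/O yield, promote→Q0. Q0=[P5,P3] Q1=[P1,P2,P4] Q2=[]
t=18-21: P5@Q0 runs 3, rem=4, I/O yield, promote→Q0. Q0=[P3,P5] Q1=[P1,P2,P4] Q2=[]
t=21-22: P3@Q0 runs 1, rem=7, I/O yield, promote→Q0. Q0=[P5,P3] Q1=[P1,P2,P4] Q2=[]
t=22-25: P5@Q0 runs 3, rem=1, I/O yield, promote→Q0. Q0=[P3,P5] Q1=[P1,P2,P4] Q2=[]
t=25-26: P3@Q0 runs 1, rem=6, I/O yield, promote→Q0. Q0=[P5,P3] Q1=[P1,P2,P4] Q2=[]
t=26-27: P5@Q0 runs 1, rem=0, completes. Q0=[P3] Q1=[P1,P2,P4] Q2=[]
t=27-28: P3@Q0 runs 1, rem=5, I/O yield, promote→Q0. Q0=[P3] Q1=[P1,P2,P4] Q2=[]
t=28-29: P3@Q0 runs 1, rem=4, I/O yield, promote→Q0. Q0=[P3] Q1=[P1,P2,P4] Q2=[]
t=29-30: P3@Q0 runs 1, rem=3, I/O yield, promote→Q0. Q0=[P3] Q1=[P1,P2,P4] Q2=[]
t=30-31: P3@Q0 runs 1, rem=2, I/O yield, promote→Q0. Q0=[P3] Q1=[P1,P2,P4] Q2=[]
t=31-32: P3@Q0 runs 1, rem=1, I/O yield, promote→Q0. Q0=[P3] Q1=[P1,P2,P4] Q2=[]
t=32-33: P3@Q0 runs 1, rem=0, completes. Q0=[] Q1=[P1,P2,P4] Q2=[]
t=33-37: P1@Q1 runs 4, rem=0, completes. Q0=[] Q1=[P2,P4] Q2=[]
t=37-42: P2@Q1 runs 5, rem=4, quantum used, demote→Q2. Q0=[] Q1=[P4] Q2=[P2]
t=42-47: P4@Q1 runs 5, rem=5, quantum used, demote→Q2. Q0=[] Q1=[] Q2=[P2,P4]
t=47-51: P2@Q2 runs 4, rem=0, completes. Q0=[] Q1=[] Q2=[P4]
t=51-56: P4@Q2 runs 5, rem=0, completes. Q0=[] Q1=[] Q2=[]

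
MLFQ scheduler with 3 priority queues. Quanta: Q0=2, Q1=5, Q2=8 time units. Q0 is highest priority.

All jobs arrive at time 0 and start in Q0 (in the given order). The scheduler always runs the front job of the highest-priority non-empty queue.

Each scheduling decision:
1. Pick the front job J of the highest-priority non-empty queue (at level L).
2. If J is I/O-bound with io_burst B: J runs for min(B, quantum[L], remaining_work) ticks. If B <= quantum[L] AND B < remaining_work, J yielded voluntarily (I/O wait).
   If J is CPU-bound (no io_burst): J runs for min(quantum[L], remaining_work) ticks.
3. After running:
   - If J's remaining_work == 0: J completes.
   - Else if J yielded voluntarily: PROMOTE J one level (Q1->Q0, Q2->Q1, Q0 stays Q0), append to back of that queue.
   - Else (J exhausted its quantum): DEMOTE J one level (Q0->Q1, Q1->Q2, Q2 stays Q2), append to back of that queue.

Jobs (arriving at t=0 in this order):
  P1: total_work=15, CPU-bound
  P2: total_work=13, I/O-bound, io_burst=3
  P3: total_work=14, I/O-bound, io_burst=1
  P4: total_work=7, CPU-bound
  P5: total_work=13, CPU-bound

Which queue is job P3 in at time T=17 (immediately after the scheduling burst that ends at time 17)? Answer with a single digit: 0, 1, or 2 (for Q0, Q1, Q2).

t=0-2: P1@Q0 runs 2, rem=13, quantum used, demote→Q1. Q0=[P2,P3,P4,P5] Q1=[P1] Q2=[]
t=2-4: P2@Q0 runs 2, rem=11, quantum used, demote→Q1. Q0=[P3,P4,P5] Q1=[P1,P2] Q2=[]
t=4-5: P3@Q0 runs 1, rem=13, I/O yield, promote→Q0. Q0=[P4,P5,P3] Q1=[P1,P2] Q2=[]
t=5-7: P4@Q0 runs 2, rem=5, quantum used, demote→Q1. Q0=[P5,P3] Q1=[P1,P2,P4] Q2=[]
t=7-9: P5@Q0 runs 2, rem=11, quantum used, demote→Q1. Q0=[P3] Q1=[P1,P2,P4,P5] Q2=[]
t=9-10: P3@Q0 runs 1, rem=12, I/O yield, promote→Q0. Q0=[P3] Q1=[P1,P2,P4,P5] Q2=[]
t=10-11: P3@Q0 runs 1, rem=11, I/O yield, promote→Q0. Q0=[P3] Q1=[P1,P2,P4,P5] Q2=[]
t=11-12: P3@Q0 runs 1, rem=10, I/O yield, promote→Q0. Q0=[P3] Q1=[P1,P2,P4,P5] Q2=[]
t=12-13: P3@Q0 runs 1, rem=9, I/O yield, promote→Q0. Q0=[P3] Q1=[P1,P2,P4,P5] Q2=[]
t=13-14: P3@Q0 runs 1, rem=8, I/O yield, promote→Q0. Q0=[P3] Q1=[P1,P2,P4,P5] Q2=[]
t=14-15: P3@Q0 runs 1, rem=7, I/O yield, promote→Q0. Q0=[P3] Q1=[P1,P2,P4,P5] Q2=[]
t=15-16: P3@Q0 runs 1, rem=6, I/O yield, promote→Q0. Q0=[P3] Q1=[P1,P2,P4,P5] Q2=[]
t=16-17: P3@Q0 runs 1, rem=5, I/O yield, promote→Q0. Q0=[P3] Q1=[P1,P2,P4,P5] Q2=[]
t=17-18: P3@Q0 runs 1, rem=4, I/O yield, promote→Q0. Q0=[P3] Q1=[P1,P2,P4,P5] Q2=[]
t=18-19: P3@Q0 runs 1, rem=3, I/O yield, promote→Q0. Q0=[P3] Q1=[P1,P2,P4,P5] Q2=[]
t=19-20: P3@Q0 runs 1, rem=2, I/O yield, promote→Q0. Q0=[P3] Q1=[P1,P2,P4,P5] Q2=[]
t=20-21: P3@Q0 runs 1, rem=1, I/O yield, promote→Q0. Q0=[P3] Q1=[P1,P2,P4,P5] Q2=[]
t=21-22: P3@Q0 runs 1, rem=0, completes. Q0=[] Q1=[P1,P2,P4,P5] Q2=[]
t=22-27: P1@Q1 runs 5, rem=8, quantum used, demote→Q2. Q0=[] Q1=[P2,P4,P5] Q2=[P1]
t=27-30: P2@Q1 runs 3, rem=8, I/O yield, promote→Q0. Q0=[P2] Q1=[P4,P5] Q2=[P1]
t=30-32: P2@Q0 runs 2, rem=6, quantum used, demote→Q1. Q0=[] Q1=[P4,P5,P2] Q2=[P1]
t=32-37: P4@Q1 runs 5, rem=0, completes. Q0=[] Q1=[P5,P2] Q2=[P1]
t=37-42: P5@Q1 runs 5, rem=6, quantum used, demote→Q2. Q0=[] Q1=[P2] Q2=[P1,P5]
t=42-45: P2@Q1 runs 3, rem=3, I/O yield, promote→Q0. Q0=[P2] Q1=[] Q2=[P1,P5]
t=45-47: P2@Q0 runs 2, rem=1, quantum used, demote→Q1. Q0=[] Q1=[P2] Q2=[P1,P5]
t=47-48: P2@Q1 runs 1, rem=0, completes. Q0=[] Q1=[] Q2=[P1,P5]
t=48-56: P1@Q2 runs 8, rem=0, completes. Q0=[] Q1=[] Q2=[P5]
t=56-62: P5@Q2 runs 6, rem=0, completes. Q0=[] Q1=[] Q2=[]

Answer: 0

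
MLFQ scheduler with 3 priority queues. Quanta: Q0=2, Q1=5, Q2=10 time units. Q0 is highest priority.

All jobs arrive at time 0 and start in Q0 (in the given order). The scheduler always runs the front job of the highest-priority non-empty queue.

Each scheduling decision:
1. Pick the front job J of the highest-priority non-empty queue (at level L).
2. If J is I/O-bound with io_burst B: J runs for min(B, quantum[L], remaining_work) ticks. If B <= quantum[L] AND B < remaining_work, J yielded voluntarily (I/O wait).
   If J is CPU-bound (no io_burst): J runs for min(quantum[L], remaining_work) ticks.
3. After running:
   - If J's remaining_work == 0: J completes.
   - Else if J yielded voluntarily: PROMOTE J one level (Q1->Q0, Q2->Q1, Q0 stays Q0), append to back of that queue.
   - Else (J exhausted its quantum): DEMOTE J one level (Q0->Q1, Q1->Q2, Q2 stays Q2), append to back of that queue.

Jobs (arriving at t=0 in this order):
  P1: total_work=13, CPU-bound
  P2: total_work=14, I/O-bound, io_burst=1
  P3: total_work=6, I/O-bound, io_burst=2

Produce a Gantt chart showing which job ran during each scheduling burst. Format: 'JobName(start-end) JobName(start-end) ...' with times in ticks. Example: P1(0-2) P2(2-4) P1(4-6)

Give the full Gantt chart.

Answer: P1(0-2) P2(2-3) P3(3-5) P2(5-6) P3(6-8) P2(8-9) P3(9-11) P2(11-12) P2(12-13) P2(13-14) P2(14-15) P2(15-16) P2(16-17) P2(17-18) P2(18-19) P2(19-20) P2(20-21) P2(21-22) P1(22-27) P1(27-33)

Derivation:
t=0-2: P1@Q0 runs 2, rem=11, quantum used, demote→Q1. Q0=[P2,P3] Q1=[P1] Q2=[]
t=2-3: P2@Q0 runs 1, rem=13, I/O yield, promote→Q0. Q0=[P3,P2] Q1=[P1] Q2=[]
t=3-5: P3@Q0 runs 2, rem=4, I/O yield, promote→Q0. Q0=[P2,P3] Q1=[P1] Q2=[]
t=5-6: P2@Q0 runs 1, rem=12, I/O yield, promote→Q0. Q0=[P3,P2] Q1=[P1] Q2=[]
t=6-8: P3@Q0 runs 2, rem=2, I/O yield, promote→Q0. Q0=[P2,P3] Q1=[P1] Q2=[]
t=8-9: P2@Q0 runs 1, rem=11, I/O yield, promote→Q0. Q0=[P3,P2] Q1=[P1] Q2=[]
t=9-11: P3@Q0 runs 2, rem=0, completes. Q0=[P2] Q1=[P1] Q2=[]
t=11-12: P2@Q0 runs 1, rem=10, I/O yield, promote→Q0. Q0=[P2] Q1=[P1] Q2=[]
t=12-13: P2@Q0 runs 1, rem=9, I/O yield, promote→Q0. Q0=[P2] Q1=[P1] Q2=[]
t=13-14: P2@Q0 runs 1, rem=8, I/O yield, promote→Q0. Q0=[P2] Q1=[P1] Q2=[]
t=14-15: P2@Q0 runs 1, rem=7, I/O yield, promote→Q0. Q0=[P2] Q1=[P1] Q2=[]
t=15-16: P2@Q0 runs 1, rem=6, I/O yield, promote→Q0. Q0=[P2] Q1=[P1] Q2=[]
t=16-17: P2@Q0 runs 1, rem=5, I/O yield, promote→Q0. Q0=[P2] Q1=[P1] Q2=[]
t=17-18: P2@Q0 runs 1, rem=4, I/O yield, promote→Q0. Q0=[P2] Q1=[P1] Q2=[]
t=18-19: P2@Q0 runs 1, rem=3, I/O yield, promote→Q0. Q0=[P2] Q1=[P1] Q2=[]
t=19-20: P2@Q0 runs 1, rem=2, I/O yield, promote→Q0. Q0=[P2] Q1=[P1] Q2=[]
t=20-21: P2@Q0 runs 1, rem=1, I/O yield, promote→Q0. Q0=[P2] Q1=[P1] Q2=[]
t=21-22: P2@Q0 runs 1, rem=0, completes. Q0=[] Q1=[P1] Q2=[]
t=22-27: P1@Q1 runs 5, rem=6, quantum used, demote→Q2. Q0=[] Q1=[] Q2=[P1]
t=27-33: P1@Q2 runs 6, rem=0, completes. Q0=[] Q1=[] Q2=[]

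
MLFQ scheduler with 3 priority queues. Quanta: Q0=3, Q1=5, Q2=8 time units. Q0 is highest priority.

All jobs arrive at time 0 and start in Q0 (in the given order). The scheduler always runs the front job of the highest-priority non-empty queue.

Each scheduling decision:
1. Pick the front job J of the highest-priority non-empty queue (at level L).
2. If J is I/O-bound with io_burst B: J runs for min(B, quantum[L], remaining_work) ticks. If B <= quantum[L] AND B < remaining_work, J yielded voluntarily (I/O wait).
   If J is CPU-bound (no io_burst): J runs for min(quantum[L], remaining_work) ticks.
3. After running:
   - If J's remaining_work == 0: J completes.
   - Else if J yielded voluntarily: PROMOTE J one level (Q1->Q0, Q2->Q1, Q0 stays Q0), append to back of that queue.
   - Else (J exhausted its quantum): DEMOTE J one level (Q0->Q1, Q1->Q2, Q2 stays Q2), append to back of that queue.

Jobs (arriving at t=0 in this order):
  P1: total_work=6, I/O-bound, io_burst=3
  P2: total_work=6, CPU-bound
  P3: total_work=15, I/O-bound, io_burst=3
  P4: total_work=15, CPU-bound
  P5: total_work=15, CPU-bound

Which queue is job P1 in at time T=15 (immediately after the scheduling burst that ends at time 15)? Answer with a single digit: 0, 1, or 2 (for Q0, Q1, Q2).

Answer: 0

Derivation:
t=0-3: P1@Q0 runs 3, rem=3, I/O yield, promote→Q0. Q0=[P2,P3,P4,P5,P1] Q1=[] Q2=[]
t=3-6: P2@Q0 runs 3, rem=3, quantum used, demote→Q1. Q0=[P3,P4,P5,P1] Q1=[P2] Q2=[]
t=6-9: P3@Q0 runs 3, rem=12, I/O yield, promote→Q0. Q0=[P4,P5,P1,P3] Q1=[P2] Q2=[]
t=9-12: P4@Q0 runs 3, rem=12, quantum used, demote→Q1. Q0=[P5,P1,P3] Q1=[P2,P4] Q2=[]
t=12-15: P5@Q0 runs 3, rem=12, quantum used, demote→Q1. Q0=[P1,P3] Q1=[P2,P4,P5] Q2=[]
t=15-18: P1@Q0 runs 3, rem=0, completes. Q0=[P3] Q1=[P2,P4,P5] Q2=[]
t=18-21: P3@Q0 runs 3, rem=9, I/O yield, promote→Q0. Q0=[P3] Q1=[P2,P4,P5] Q2=[]
t=21-24: P3@Q0 runs 3, rem=6, I/O yield, promote→Q0. Q0=[P3] Q1=[P2,P4,P5] Q2=[]
t=24-27: P3@Q0 runs 3, rem=3, I/O yield, promote→Q0. Q0=[P3] Q1=[P2,P4,P5] Q2=[]
t=27-30: P3@Q0 runs 3, rem=0, completes. Q0=[] Q1=[P2,P4,P5] Q2=[]
t=30-33: P2@Q1 runs 3, rem=0, completes. Q0=[] Q1=[P4,P5] Q2=[]
t=33-38: P4@Q1 runs 5, rem=7, quantum used, demote→Q2. Q0=[] Q1=[P5] Q2=[P4]
t=38-43: P5@Q1 runs 5, rem=7, quantum used, demote→Q2. Q0=[] Q1=[] Q2=[P4,P5]
t=43-50: P4@Q2 runs 7, rem=0, completes. Q0=[] Q1=[] Q2=[P5]
t=50-57: P5@Q2 runs 7, rem=0, completes. Q0=[] Q1=[] Q2=[]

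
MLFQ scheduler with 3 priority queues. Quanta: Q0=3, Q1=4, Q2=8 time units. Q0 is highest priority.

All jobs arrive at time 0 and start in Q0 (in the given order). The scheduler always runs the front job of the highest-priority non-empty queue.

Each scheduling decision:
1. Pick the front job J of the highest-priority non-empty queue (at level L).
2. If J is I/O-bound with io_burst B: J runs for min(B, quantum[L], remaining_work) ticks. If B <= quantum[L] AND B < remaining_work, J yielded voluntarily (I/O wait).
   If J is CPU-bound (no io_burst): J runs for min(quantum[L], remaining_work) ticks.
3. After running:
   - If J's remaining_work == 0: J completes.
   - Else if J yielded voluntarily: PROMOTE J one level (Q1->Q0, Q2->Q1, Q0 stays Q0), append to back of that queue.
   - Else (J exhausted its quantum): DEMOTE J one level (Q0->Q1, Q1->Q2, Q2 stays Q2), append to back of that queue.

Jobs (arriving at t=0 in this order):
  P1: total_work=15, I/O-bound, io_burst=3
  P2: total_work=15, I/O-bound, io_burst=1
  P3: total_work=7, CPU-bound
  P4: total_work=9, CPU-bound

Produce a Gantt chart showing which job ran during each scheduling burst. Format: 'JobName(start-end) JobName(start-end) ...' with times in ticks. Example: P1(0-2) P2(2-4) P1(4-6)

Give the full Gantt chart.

t=0-3: P1@Q0 runs 3, rem=12, I/O yield, promote→Q0. Q0=[P2,P3,P4,P1] Q1=[] Q2=[]
t=3-4: P2@Q0 runs 1, rem=14, I/O yield, promote→Q0. Q0=[P3,P4,P1,P2] Q1=[] Q2=[]
t=4-7: P3@Q0 runs 3, rem=4, quantum used, demote→Q1. Q0=[P4,P1,P2] Q1=[P3] Q2=[]
t=7-10: P4@Q0 runs 3, rem=6, quantum used, demote→Q1. Q0=[P1,P2] Q1=[P3,P4] Q2=[]
t=10-13: P1@Q0 runs 3, rem=9, I/O yield, promote→Q0. Q0=[P2,P1] Q1=[P3,P4] Q2=[]
t=13-14: P2@Q0 runs 1, rem=13, I/O yield, promote→Q0. Q0=[P1,P2] Q1=[P3,P4] Q2=[]
t=14-17: P1@Q0 runs 3, rem=6, I/O yield, promote→Q0. Q0=[P2,P1] Q1=[P3,P4] Q2=[]
t=17-18: P2@Q0 runs 1, rem=12, I/O yield, promote→Q0. Q0=[P1,P2] Q1=[P3,P4] Q2=[]
t=18-21: P1@Q0 runs 3, rem=3, I/O yield, promote→Q0. Q0=[P2,P1] Q1=[P3,P4] Q2=[]
t=21-22: P2@Q0 runs 1, rem=11, I/O yield, promote→Q0. Q0=[P1,P2] Q1=[P3,P4] Q2=[]
t=22-25: P1@Q0 runs 3, rem=0, completes. Q0=[P2] Q1=[P3,P4] Q2=[]
t=25-26: P2@Q0 runs 1, rem=10, I/O yield, promote→Q0. Q0=[P2] Q1=[P3,P4] Q2=[]
t=26-27: P2@Q0 runs 1, rem=9, I/O yield, promote→Q0. Q0=[P2] Q1=[P3,P4] Q2=[]
t=27-28: P2@Q0 runs 1, rem=8, I/O yield, promote→Q0. Q0=[P2] Q1=[P3,P4] Q2=[]
t=28-29: P2@Q0 runs 1, rem=7, I/O yield, promote→Q0. Q0=[P2] Q1=[P3,P4] Q2=[]
t=29-30: P2@Q0 runs 1, rem=6, I/O yield, promote→Q0. Q0=[P2] Q1=[P3,P4] Q2=[]
t=30-31: P2@Q0 runs 1, rem=5, I/O yield, promote→Q0. Q0=[P2] Q1=[P3,P4] Q2=[]
t=31-32: P2@Q0 runs 1, rem=4, I/O yield, promote→Q0. Q0=[P2] Q1=[P3,P4] Q2=[]
t=32-33: P2@Q0 runs 1, rem=3, I/O yield, promote→Q0. Q0=[P2] Q1=[P3,P4] Q2=[]
t=33-34: P2@Q0 runs 1, rem=2, I/O yield, promote→Q0. Q0=[P2] Q1=[P3,P4] Q2=[]
t=34-35: P2@Q0 runs 1, rem=1, I/O yield, promote→Q0. Q0=[P2] Q1=[P3,P4] Q2=[]
t=35-36: P2@Q0 runs 1, rem=0, completes. Q0=[] Q1=[P3,P4] Q2=[]
t=36-40: P3@Q1 runs 4, rem=0, completes. Q0=[] Q1=[P4] Q2=[]
t=40-44: P4@Q1 runs 4, rem=2, quantum used, demote→Q2. Q0=[] Q1=[] Q2=[P4]
t=44-46: P4@Q2 runs 2, rem=0, completes. Q0=[] Q1=[] Q2=[]

Answer: P1(0-3) P2(3-4) P3(4-7) P4(7-10) P1(10-13) P2(13-14) P1(14-17) P2(17-18) P1(18-21) P2(21-22) P1(22-25) P2(25-26) P2(26-27) P2(27-28) P2(28-29) P2(29-30) P2(30-31) P2(31-32) P2(32-33) P2(33-34) P2(34-35) P2(35-36) P3(36-40) P4(40-44) P4(44-46)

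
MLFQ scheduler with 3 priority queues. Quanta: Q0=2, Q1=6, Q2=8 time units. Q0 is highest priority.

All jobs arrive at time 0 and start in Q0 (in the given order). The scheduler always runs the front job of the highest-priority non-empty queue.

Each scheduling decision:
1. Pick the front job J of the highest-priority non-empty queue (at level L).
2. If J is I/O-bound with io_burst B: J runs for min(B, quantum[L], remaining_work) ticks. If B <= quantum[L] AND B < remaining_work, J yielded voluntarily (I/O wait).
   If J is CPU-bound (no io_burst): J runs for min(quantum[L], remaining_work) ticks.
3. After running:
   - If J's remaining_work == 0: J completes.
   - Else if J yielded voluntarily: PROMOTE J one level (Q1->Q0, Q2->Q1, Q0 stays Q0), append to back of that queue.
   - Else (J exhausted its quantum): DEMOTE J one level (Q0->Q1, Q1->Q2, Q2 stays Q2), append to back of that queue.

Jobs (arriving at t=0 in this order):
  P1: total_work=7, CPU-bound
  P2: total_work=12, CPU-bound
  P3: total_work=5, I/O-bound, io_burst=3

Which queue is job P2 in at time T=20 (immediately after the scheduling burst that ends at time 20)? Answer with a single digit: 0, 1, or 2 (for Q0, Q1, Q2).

t=0-2: P1@Q0 runs 2, rem=5, quantum used, demote→Q1. Q0=[P2,P3] Q1=[P1] Q2=[]
t=2-4: P2@Q0 runs 2, rem=10, quantum used, demote→Q1. Q0=[P3] Q1=[P1,P2] Q2=[]
t=4-6: P3@Q0 runs 2, rem=3, quantum used, demote→Q1. Q0=[] Q1=[P1,P2,P3] Q2=[]
t=6-11: P1@Q1 runs 5, rem=0, completes. Q0=[] Q1=[P2,P3] Q2=[]
t=11-17: P2@Q1 runs 6, rem=4, quantum used, demote→Q2. Q0=[] Q1=[P3] Q2=[P2]
t=17-20: P3@Q1 runs 3, rem=0, completes. Q0=[] Q1=[] Q2=[P2]
t=20-24: P2@Q2 runs 4, rem=0, completes. Q0=[] Q1=[] Q2=[]

Answer: 2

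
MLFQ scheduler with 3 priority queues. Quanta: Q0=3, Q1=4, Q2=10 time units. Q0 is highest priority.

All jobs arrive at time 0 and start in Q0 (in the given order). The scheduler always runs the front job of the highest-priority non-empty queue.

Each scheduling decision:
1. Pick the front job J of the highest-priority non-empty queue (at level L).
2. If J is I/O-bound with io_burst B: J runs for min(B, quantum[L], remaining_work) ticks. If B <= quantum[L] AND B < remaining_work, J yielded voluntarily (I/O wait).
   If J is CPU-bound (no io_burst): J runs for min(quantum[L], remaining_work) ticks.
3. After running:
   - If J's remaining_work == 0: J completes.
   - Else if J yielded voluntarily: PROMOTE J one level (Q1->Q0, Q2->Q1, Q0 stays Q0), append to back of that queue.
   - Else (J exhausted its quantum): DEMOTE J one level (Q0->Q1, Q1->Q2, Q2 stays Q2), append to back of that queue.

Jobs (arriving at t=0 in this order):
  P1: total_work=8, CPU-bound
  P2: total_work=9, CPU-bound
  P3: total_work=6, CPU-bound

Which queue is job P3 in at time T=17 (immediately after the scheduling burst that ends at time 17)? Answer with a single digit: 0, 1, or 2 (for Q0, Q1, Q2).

t=0-3: P1@Q0 runs 3, rem=5, quantum used, demote→Q1. Q0=[P2,P3] Q1=[P1] Q2=[]
t=3-6: P2@Q0 runs 3, rem=6, quantum used, demote→Q1. Q0=[P3] Q1=[P1,P2] Q2=[]
t=6-9: P3@Q0 runs 3, rem=3, quantum used, demote→Q1. Q0=[] Q1=[P1,P2,P3] Q2=[]
t=9-13: P1@Q1 runs 4, rem=1, quantum used, demote→Q2. Q0=[] Q1=[P2,P3] Q2=[P1]
t=13-17: P2@Q1 runs 4, rem=2, quantum used, demote→Q2. Q0=[] Q1=[P3] Q2=[P1,P2]
t=17-20: P3@Q1 runs 3, rem=0, completes. Q0=[] Q1=[] Q2=[P1,P2]
t=20-21: P1@Q2 runs 1, rem=0, completes. Q0=[] Q1=[] Q2=[P2]
t=21-23: P2@Q2 runs 2, rem=0, completes. Q0=[] Q1=[] Q2=[]

Answer: 1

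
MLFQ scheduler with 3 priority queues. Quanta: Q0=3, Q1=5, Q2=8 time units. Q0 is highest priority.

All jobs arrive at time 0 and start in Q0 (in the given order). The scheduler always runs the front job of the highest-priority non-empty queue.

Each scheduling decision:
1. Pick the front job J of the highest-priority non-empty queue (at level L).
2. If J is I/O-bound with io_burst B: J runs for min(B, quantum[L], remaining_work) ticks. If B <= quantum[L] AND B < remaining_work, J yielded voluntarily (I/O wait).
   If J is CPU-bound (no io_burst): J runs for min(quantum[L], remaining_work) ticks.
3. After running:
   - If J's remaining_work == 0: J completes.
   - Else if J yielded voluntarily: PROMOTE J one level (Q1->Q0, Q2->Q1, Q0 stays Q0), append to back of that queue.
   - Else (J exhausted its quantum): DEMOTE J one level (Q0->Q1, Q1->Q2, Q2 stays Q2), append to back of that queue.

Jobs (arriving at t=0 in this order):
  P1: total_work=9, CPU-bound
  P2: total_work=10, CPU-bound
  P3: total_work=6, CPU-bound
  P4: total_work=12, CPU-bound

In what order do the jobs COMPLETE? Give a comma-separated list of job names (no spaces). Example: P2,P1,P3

t=0-3: P1@Q0 runs 3, rem=6, quantum used, demote→Q1. Q0=[P2,P3,P4] Q1=[P1] Q2=[]
t=3-6: P2@Q0 runs 3, rem=7, quantum used, demote→Q1. Q0=[P3,P4] Q1=[P1,P2] Q2=[]
t=6-9: P3@Q0 runs 3, rem=3, quantum used, demote→Q1. Q0=[P4] Q1=[P1,P2,P3] Q2=[]
t=9-12: P4@Q0 runs 3, rem=9, quantum used, demote→Q1. Q0=[] Q1=[P1,P2,P3,P4] Q2=[]
t=12-17: P1@Q1 runs 5, rem=1, quantum used, demote→Q2. Q0=[] Q1=[P2,P3,P4] Q2=[P1]
t=17-22: P2@Q1 runs 5, rem=2, quantum used, demote→Q2. Q0=[] Q1=[P3,P4] Q2=[P1,P2]
t=22-25: P3@Q1 runs 3, rem=0, completes. Q0=[] Q1=[P4] Q2=[P1,P2]
t=25-30: P4@Q1 runs 5, rem=4, quantum used, demote→Q2. Q0=[] Q1=[] Q2=[P1,P2,P4]
t=30-31: P1@Q2 runs 1, rem=0, completes. Q0=[] Q1=[] Q2=[P2,P4]
t=31-33: P2@Q2 runs 2, rem=0, completes. Q0=[] Q1=[] Q2=[P4]
t=33-37: P4@Q2 runs 4, rem=0, completes. Q0=[] Q1=[] Q2=[]

Answer: P3,P1,P2,P4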